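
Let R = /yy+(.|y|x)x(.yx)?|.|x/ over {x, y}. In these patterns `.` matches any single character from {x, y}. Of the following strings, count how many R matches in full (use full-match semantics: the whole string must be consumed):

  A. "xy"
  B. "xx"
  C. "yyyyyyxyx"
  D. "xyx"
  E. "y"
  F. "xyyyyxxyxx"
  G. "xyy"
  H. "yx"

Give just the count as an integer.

1

A → no match
B → no match
C → no match
D → no match
E → match
F → no match
G → no match
H → no match
Total matched: 1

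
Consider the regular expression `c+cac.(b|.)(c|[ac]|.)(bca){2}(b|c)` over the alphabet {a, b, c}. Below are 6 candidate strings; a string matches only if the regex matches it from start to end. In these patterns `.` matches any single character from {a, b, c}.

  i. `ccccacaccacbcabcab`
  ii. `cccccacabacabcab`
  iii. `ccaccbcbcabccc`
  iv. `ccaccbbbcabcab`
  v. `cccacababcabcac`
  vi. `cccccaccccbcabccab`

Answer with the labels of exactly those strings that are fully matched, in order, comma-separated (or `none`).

iv, v

i → no match
ii → no match
iii → no match
iv → match
v → match
vi → no match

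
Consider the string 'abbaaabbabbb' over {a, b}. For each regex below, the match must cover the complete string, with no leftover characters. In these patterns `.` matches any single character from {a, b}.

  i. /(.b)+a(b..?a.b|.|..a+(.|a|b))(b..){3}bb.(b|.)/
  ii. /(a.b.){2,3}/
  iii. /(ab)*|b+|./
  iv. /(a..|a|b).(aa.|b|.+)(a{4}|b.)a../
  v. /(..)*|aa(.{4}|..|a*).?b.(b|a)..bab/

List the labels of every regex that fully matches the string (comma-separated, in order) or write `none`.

i → no match
ii → match
iii → no match
iv → no match
v → match

ii, v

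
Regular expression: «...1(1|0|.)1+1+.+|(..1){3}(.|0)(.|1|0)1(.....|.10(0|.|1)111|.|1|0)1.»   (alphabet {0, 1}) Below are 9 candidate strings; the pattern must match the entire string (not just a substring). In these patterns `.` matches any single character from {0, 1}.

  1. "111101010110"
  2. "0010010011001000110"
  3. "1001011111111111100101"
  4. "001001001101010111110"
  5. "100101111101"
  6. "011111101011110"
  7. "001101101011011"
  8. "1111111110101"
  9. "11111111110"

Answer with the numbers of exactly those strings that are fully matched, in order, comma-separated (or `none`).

3, 4, 5, 6, 7, 8, 9

1 → no match
2 → no match
3 → match
4 → match
5 → match
6 → match
7 → match
8 → match
9 → match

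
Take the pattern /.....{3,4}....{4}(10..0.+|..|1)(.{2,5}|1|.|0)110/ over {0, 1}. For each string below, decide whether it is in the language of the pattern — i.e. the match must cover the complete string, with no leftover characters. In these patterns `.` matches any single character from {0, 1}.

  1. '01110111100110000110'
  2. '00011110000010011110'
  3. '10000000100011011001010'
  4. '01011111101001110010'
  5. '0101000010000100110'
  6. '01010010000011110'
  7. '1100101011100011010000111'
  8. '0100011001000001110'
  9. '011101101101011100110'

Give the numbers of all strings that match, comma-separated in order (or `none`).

1, 2, 9

1 → match
2 → match
3 → no match — must end with '110'
4 → no match — must end with '110'
5 → no match
6 → no match
7 → no match — must end with '110'
8 → no match
9 → match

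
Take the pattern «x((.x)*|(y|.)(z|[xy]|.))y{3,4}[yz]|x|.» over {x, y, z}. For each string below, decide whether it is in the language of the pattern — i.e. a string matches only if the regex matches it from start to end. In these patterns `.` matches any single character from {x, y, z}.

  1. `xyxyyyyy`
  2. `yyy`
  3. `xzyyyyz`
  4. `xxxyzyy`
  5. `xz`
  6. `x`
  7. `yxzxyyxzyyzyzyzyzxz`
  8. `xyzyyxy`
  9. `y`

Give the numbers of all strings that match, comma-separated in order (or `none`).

1 → match
2 → no match
3 → match
4 → no match
5 → no match
6 → match
7 → no match
8 → no match
9 → match

1, 3, 6, 9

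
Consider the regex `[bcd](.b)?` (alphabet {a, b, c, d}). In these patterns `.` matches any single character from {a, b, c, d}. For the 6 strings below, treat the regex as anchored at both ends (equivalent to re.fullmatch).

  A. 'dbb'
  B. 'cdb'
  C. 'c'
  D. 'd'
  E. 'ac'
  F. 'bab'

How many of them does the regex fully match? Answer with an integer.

5

A. 'dbb' → match
B. 'cdb' → match
C. 'c' → match
D. 'd' → match
E. 'ac' → no match
F. 'bab' → match
Total matched: 5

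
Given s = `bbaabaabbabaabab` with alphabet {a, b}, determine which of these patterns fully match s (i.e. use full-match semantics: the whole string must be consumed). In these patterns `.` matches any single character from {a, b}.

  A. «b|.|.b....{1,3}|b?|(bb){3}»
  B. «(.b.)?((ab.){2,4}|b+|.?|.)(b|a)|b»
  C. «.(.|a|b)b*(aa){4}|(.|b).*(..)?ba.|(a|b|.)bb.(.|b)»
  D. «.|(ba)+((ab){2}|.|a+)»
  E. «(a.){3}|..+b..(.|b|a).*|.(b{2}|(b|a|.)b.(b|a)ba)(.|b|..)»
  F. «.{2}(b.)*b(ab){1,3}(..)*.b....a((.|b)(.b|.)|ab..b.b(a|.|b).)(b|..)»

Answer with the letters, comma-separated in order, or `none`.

B, C, E

A → no match
B → match
C → match
D → no match
E → match
F → no match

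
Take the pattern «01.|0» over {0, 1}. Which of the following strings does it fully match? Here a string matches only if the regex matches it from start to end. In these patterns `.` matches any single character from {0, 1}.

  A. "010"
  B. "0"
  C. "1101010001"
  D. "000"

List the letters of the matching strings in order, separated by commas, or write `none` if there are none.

A → match
B → match
C → no match
D → no match

A, B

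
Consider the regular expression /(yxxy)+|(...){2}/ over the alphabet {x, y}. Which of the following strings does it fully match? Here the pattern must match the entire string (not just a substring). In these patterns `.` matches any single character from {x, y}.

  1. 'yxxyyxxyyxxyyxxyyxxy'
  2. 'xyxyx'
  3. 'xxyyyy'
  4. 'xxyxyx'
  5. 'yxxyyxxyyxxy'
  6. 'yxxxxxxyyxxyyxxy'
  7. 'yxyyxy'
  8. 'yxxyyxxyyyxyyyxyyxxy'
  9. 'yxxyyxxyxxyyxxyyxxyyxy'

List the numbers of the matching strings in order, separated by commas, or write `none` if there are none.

1 → match
2. 'xyxyx' → no match
3. 'xxyyyy' → match
4. 'xxyxyx' → match
5. 'yxxyyxxyyxxy' → match
6 → no match
7. 'yxyyxy' → match
8 → no match
9 → no match

1, 3, 4, 5, 7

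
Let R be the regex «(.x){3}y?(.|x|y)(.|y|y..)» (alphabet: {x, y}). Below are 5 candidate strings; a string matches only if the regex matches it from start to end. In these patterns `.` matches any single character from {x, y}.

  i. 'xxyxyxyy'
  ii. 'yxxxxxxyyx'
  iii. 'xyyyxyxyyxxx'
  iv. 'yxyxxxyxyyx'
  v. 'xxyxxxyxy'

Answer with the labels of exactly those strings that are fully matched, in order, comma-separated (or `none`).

i, ii, iv, v

i → match
ii → match
iii → no match
iv → match
v → match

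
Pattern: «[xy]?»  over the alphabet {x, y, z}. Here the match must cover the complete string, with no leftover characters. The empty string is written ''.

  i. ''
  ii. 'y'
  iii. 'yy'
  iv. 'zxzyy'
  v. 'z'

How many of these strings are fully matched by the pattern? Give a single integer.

2

i → match
ii → match
iii → no match
iv → no match
v → no match
Total matched: 2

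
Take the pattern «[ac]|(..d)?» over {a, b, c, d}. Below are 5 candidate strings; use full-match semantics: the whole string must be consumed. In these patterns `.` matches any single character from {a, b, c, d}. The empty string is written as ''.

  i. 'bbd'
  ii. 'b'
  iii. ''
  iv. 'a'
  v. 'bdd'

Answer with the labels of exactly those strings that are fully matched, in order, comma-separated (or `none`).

i, iii, iv, v

i → match
ii → no match
iii → match
iv → match
v → match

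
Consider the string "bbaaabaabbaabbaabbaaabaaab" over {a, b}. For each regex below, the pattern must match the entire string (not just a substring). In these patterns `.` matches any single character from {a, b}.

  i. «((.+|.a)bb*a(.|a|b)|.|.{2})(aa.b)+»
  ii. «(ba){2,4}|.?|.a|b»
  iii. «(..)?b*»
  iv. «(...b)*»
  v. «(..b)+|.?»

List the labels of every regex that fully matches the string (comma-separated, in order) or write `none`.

i → match
ii → no match
iii → no match
iv → no match
v → no match

i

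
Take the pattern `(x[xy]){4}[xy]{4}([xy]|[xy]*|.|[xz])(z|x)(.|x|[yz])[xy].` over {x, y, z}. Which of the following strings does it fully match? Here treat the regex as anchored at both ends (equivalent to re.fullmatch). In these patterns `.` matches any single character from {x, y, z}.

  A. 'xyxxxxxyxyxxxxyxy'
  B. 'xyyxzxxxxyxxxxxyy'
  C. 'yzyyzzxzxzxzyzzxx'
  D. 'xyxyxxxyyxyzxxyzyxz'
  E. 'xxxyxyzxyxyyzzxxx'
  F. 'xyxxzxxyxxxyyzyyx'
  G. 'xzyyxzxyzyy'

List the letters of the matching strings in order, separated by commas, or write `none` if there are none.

A → match
B → no match
C → no match — must start with 'x'
D → no match
E → no match
F → no match
G → no match

A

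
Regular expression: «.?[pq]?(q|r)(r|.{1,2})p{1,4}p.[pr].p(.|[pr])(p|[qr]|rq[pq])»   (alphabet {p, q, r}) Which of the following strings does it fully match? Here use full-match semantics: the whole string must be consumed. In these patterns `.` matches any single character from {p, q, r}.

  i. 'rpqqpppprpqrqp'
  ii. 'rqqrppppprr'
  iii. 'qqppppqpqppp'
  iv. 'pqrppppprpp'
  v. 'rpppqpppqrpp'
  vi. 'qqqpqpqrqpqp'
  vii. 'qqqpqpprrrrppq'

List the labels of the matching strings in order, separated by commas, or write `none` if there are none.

i, iii

i → match
ii. 'rqqrppppprr' → no match
iii. 'qqppppqpqppp' → match
iv. 'pqrppppprpp' → no match
v. 'rpppqpppqrpp' → no match
vi. 'qqqpqpqrqpqp' → no match
vii → no match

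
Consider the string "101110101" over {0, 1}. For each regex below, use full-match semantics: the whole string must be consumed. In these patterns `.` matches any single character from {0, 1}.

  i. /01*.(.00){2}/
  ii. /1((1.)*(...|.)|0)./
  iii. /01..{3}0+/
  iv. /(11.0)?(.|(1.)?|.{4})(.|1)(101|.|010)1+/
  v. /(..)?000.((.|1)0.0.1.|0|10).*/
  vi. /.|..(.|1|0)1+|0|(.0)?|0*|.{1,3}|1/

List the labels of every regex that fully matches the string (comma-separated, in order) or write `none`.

i → no match — must start with "0"
ii → no match
iii → no match — must start with "01"
iv → match
v → no match
vi → no match

iv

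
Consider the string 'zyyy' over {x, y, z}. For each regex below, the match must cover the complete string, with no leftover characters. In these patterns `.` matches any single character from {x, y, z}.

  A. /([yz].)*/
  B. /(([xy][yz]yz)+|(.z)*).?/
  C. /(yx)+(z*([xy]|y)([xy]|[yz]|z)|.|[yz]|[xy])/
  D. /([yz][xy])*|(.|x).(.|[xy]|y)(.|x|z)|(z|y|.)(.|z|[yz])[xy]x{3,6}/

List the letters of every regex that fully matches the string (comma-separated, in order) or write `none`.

A → match
B → no match
C → no match — must start with 'yx'
D → match

A, D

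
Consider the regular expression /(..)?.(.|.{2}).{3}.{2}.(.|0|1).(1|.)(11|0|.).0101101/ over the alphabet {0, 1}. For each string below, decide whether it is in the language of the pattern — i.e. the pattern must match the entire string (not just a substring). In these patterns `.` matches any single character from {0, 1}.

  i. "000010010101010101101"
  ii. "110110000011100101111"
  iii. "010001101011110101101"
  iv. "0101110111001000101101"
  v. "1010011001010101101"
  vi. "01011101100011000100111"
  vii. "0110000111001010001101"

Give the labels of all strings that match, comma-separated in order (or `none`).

i, iii, iv

i → match
ii → no match — must end with "0101101"
iii → match
iv → match
v → no match
vi → no match — must end with "0101101"
vii → no match — must end with "0101101"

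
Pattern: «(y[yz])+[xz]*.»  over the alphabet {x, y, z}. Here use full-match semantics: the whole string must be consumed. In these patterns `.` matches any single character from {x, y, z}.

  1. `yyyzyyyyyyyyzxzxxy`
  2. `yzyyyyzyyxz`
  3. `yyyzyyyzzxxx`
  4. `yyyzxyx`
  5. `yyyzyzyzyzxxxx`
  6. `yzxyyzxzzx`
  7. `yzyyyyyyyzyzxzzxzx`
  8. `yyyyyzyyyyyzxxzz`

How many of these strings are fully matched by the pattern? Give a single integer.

5

1 → match
2 → no match
3 → match
4 → no match
5 → match
6 → no match
7 → match
8 → match
Total matched: 5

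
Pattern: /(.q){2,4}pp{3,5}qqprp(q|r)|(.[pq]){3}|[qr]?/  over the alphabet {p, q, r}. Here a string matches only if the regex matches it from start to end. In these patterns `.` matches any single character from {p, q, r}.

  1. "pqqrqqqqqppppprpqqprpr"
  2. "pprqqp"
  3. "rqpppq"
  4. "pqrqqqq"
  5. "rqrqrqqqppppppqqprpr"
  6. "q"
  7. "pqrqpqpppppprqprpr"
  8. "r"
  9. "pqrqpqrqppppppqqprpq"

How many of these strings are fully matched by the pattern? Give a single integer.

6

1 → no match
2 → match
3 → match
4 → no match
5 → match
6 → match
7 → no match
8 → match
9 → match
Total matched: 6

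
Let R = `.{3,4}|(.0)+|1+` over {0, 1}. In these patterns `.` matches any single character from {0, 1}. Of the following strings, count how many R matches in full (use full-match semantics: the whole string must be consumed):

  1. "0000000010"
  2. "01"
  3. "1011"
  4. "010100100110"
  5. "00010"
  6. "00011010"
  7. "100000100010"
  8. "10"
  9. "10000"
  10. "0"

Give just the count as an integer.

1 → match
2 → no match
3 → match
4 → no match
5 → no match
6 → no match
7 → match
8 → match
9 → no match
10 → no match
Total matched: 4

4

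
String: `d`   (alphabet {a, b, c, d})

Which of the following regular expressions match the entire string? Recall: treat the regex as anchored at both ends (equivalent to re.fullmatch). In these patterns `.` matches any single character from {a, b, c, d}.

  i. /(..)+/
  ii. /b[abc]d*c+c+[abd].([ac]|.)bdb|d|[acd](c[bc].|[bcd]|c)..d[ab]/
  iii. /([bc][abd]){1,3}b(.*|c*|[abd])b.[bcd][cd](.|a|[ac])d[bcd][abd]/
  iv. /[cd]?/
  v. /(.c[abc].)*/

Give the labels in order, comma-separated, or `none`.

ii, iv

i → no match
ii → match
iii → no match
iv → match
v → no match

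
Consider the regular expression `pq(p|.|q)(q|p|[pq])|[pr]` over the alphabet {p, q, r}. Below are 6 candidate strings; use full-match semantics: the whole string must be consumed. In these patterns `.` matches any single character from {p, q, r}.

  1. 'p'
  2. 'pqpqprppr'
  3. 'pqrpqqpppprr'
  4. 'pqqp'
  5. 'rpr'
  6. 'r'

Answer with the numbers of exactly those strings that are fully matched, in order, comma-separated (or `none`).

1 → match
2 → no match
3 → no match
4 → match
5 → no match
6 → match

1, 4, 6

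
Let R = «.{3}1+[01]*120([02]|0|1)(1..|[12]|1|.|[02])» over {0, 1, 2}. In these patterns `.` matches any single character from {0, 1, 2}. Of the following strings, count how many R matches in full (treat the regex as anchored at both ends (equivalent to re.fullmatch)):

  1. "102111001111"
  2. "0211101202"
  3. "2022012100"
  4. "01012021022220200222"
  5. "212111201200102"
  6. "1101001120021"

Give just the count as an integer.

1 → no match
2 → no match
3 → no match
4 → no match
5 → no match
6 → no match
Total matched: 0

0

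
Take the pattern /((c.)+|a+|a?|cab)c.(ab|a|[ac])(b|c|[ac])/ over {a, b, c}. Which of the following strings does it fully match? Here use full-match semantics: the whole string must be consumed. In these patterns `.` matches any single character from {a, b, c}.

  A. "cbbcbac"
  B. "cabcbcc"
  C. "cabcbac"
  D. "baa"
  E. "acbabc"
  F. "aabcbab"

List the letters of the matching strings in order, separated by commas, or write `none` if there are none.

B, C, E

A → no match
B → match
C → match
D → no match
E → match
F → no match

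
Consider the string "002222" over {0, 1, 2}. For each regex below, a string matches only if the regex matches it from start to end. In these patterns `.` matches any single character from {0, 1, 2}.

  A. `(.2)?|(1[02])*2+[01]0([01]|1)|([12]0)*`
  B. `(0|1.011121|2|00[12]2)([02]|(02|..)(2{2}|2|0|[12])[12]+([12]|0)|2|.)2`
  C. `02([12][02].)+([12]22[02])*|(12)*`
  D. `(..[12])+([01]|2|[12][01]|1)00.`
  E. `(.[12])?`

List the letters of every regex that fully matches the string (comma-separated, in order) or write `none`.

A → no match
B → match
C → no match
D → no match
E → no match

B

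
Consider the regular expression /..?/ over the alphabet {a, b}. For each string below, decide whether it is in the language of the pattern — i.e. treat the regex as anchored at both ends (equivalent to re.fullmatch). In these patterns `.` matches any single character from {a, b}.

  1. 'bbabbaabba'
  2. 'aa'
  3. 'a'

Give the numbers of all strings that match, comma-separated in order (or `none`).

2, 3

1. 'bbabbaabba' → no match
2. 'aa' → match
3. 'a' → match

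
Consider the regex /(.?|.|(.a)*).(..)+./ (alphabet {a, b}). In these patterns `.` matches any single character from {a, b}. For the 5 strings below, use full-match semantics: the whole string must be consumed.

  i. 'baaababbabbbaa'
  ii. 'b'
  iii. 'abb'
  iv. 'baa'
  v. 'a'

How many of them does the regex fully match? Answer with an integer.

i → match
ii. 'b' → no match
iii. 'abb' → no match
iv. 'baa' → no match
v. 'a' → no match
Total matched: 1

1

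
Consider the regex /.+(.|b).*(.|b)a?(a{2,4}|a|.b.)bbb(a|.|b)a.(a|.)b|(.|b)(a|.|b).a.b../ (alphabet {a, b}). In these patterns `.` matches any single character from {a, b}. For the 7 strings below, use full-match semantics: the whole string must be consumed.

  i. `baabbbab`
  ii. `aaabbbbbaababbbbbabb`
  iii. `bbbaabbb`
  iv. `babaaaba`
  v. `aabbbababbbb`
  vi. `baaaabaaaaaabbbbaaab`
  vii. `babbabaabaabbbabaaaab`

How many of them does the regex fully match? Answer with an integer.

2

i. `baabbbab` → no match
ii → no match
iii. `bbbaabbb` → match
iv. `babaaaba` → no match
v. `aabbbababbbb` → no match
vi → match
vii → no match
Total matched: 2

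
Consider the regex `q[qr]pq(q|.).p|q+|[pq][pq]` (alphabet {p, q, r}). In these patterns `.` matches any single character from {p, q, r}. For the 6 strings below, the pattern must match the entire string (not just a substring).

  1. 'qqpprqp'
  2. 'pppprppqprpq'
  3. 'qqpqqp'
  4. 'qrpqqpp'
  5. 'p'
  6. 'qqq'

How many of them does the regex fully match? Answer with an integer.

2

1 → no match
2 → no match
3 → no match
4 → match
5 → no match
6 → match
Total matched: 2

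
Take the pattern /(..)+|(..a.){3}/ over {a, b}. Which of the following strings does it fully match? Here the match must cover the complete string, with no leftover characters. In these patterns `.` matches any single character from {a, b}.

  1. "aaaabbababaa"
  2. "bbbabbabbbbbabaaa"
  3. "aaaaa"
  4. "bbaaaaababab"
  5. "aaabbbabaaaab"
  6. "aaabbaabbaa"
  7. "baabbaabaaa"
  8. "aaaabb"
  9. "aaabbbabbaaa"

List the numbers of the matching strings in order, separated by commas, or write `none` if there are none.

1, 4, 8, 9

1 → match
2 → no match
3 → no match
4 → match
5 → no match
6 → no match
7 → no match
8 → match
9 → match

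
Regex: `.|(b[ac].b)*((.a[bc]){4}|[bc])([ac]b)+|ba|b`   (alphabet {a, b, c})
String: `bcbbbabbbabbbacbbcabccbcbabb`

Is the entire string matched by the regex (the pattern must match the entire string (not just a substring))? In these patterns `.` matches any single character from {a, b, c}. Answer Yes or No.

No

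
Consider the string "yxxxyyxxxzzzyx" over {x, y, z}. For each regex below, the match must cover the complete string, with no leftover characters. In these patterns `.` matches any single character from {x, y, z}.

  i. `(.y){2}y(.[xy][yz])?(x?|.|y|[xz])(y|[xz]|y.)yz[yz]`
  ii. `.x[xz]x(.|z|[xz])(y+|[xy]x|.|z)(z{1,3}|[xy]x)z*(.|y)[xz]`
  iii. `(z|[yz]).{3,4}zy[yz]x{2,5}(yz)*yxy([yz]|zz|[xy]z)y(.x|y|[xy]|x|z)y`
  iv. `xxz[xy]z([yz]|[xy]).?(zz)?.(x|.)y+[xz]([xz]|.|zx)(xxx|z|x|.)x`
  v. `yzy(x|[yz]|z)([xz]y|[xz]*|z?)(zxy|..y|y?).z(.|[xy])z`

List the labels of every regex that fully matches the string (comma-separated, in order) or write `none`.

i → no match
ii → match
iii → no match — must end with "y"
iv → no match — must start with "xxz"
v → no match — must start with "yzy"

ii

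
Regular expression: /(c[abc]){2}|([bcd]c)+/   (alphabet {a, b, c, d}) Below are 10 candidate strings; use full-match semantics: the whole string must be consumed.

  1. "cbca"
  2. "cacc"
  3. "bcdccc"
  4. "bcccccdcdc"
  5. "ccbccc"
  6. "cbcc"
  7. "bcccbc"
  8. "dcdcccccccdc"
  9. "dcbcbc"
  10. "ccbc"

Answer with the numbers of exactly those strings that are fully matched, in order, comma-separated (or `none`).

1. "cbca" → match
2. "cacc" → match
3. "bcdccc" → match
4. "bcccccdcdc" → match
5. "ccbccc" → match
6. "cbcc" → match
7. "bcccbc" → match
8. "dcdcccccccdc" → match
9. "dcbcbc" → match
10. "ccbc" → match

1, 2, 3, 4, 5, 6, 7, 8, 9, 10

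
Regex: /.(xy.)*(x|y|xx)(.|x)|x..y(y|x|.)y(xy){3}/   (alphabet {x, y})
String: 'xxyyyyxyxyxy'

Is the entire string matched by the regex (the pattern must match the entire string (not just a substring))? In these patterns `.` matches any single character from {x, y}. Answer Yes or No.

Yes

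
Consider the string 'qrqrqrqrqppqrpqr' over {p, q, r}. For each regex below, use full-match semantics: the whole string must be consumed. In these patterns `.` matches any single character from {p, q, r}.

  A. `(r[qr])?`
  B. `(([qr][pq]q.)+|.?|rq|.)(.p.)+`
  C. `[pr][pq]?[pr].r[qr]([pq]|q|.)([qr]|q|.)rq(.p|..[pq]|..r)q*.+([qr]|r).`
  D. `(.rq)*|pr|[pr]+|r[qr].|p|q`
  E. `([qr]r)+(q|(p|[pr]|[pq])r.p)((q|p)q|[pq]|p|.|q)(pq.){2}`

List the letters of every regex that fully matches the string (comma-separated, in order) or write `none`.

E

A → no match
B → no match
C → no match
D → no match
E → match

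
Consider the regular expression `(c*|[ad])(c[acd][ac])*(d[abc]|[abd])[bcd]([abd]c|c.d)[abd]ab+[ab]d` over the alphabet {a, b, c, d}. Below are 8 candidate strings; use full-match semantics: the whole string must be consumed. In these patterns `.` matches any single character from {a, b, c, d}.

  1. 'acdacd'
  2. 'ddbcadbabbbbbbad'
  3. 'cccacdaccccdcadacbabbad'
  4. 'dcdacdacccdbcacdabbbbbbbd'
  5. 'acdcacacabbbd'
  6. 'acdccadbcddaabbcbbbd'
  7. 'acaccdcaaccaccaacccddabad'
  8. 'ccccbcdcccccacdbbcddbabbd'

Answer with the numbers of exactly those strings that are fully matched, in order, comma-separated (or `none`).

1 → no match
2 → match
3 → match
4 → match
5 → no match
6 → no match
7 → no match
8 → no match

2, 3, 4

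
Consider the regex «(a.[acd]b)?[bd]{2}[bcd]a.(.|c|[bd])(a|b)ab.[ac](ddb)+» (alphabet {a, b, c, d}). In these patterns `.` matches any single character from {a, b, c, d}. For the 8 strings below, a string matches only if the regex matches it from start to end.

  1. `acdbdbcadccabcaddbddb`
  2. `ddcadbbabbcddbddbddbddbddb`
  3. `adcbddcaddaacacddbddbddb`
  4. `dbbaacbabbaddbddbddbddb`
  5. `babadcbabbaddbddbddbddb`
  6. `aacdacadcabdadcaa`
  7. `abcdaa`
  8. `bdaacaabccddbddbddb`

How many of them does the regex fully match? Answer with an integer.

1 → no match
2 → match
3 → no match
4 → match
5 → no match
6 → no match — must end with `ddb`
7 → no match — must end with `ddb`
8 → no match
Total matched: 2

2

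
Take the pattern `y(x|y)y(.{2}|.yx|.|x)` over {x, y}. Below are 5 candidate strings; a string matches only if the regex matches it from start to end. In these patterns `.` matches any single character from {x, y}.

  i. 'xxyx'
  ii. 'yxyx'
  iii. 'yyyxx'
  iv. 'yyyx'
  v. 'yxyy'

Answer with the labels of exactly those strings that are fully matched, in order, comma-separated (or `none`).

i → no match — must start with 'y'
ii → match
iii → match
iv → match
v → match

ii, iii, iv, v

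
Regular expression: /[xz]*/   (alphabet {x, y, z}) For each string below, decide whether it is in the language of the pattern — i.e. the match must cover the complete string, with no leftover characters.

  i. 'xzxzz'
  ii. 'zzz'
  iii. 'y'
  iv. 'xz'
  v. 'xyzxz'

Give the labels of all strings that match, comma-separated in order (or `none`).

i. 'xzxzz' → match
ii. 'zzz' → match
iii. 'y' → no match
iv. 'xz' → match
v. 'xyzxz' → no match

i, ii, iv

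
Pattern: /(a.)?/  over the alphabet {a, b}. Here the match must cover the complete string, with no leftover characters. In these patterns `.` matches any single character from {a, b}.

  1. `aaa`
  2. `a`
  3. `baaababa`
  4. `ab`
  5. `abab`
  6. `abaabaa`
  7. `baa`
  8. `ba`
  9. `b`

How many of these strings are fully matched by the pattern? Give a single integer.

1 → no match
2 → no match
3 → no match
4 → match
5 → no match
6 → no match
7 → no match
8 → no match
9 → no match
Total matched: 1

1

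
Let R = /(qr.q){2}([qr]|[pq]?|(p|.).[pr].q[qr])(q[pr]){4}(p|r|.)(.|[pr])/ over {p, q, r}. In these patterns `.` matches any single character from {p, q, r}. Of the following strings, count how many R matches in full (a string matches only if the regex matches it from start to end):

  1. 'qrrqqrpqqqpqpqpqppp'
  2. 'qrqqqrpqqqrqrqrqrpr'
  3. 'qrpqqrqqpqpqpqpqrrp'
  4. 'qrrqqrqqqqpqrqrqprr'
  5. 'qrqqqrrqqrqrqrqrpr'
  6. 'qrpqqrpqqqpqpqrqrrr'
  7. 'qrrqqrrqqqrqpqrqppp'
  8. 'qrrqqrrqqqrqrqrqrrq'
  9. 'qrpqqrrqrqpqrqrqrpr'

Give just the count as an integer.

9

1 → match
2 → match
3 → match
4 → match
5 → match
6 → match
7 → match
8 → match
9 → match
Total matched: 9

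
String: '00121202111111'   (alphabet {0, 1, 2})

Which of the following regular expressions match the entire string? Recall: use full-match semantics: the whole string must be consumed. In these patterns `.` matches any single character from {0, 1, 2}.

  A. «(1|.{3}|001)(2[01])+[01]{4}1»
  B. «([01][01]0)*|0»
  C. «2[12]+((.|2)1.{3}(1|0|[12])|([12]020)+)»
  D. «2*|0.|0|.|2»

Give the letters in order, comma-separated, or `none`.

A

A → match
B → no match
C → no match — must start with '2'
D → no match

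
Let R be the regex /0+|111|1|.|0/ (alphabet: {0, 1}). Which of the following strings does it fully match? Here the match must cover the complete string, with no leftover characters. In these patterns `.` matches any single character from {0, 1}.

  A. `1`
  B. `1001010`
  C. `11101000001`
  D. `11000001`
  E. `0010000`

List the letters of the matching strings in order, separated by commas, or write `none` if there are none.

A

A → match
B → no match
C → no match
D → no match
E → no match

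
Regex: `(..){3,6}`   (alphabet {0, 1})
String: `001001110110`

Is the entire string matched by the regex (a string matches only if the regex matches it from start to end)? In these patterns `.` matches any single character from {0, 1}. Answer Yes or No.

Yes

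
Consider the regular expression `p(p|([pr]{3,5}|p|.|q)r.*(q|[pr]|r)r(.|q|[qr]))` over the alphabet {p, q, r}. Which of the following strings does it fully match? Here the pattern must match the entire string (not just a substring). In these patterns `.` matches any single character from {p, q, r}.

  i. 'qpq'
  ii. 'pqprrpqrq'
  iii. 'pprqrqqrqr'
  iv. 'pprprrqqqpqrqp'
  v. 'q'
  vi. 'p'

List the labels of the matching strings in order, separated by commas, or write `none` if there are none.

none

i → no match — must start with 'p'
ii → no match
iii → no match
iv → no match
v → no match — must start with 'p'
vi → no match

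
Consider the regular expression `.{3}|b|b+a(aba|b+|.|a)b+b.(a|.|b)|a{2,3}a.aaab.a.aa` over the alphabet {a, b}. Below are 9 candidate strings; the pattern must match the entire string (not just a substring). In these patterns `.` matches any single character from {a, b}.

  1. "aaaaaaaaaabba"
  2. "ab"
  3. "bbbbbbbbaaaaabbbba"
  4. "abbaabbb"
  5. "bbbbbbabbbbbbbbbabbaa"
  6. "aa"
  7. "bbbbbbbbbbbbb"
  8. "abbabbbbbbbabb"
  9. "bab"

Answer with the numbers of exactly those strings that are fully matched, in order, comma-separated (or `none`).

9

1 → no match
2 → no match
3 → no match
4 → no match
5 → no match
6 → no match
7 → no match
8 → no match
9 → match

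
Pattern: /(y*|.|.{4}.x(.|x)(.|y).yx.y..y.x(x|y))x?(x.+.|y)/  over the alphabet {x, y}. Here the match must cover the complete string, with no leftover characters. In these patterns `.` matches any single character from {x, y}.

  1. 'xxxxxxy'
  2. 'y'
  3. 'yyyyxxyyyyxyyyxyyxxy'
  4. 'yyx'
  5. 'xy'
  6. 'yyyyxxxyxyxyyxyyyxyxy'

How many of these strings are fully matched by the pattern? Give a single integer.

1 → match
2 → match
3 → match
4 → no match
5 → match
6 → match
Total matched: 5

5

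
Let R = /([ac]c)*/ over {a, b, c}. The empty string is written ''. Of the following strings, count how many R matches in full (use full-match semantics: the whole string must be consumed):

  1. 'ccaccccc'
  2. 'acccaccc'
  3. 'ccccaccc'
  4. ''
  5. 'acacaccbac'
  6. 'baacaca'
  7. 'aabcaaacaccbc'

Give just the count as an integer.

4

1 → match
2 → match
3 → match
4 → match
5 → no match
6 → no match
7 → no match
Total matched: 4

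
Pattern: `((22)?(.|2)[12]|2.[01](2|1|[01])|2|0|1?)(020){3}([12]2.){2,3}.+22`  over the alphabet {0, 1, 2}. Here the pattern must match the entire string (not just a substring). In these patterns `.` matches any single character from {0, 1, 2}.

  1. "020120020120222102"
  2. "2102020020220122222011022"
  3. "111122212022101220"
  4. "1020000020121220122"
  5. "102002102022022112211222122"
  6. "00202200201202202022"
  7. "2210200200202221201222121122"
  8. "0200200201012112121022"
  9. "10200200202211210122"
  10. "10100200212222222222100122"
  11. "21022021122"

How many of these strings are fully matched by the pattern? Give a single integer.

1

1 → no match — must end with "22"
2 → no match
3 → no match — must end with "22"
4 → no match
5 → no match
6 → no match
7 → no match
8 → no match
9 → match
10 → no match
11. "21022021122" → no match
Total matched: 1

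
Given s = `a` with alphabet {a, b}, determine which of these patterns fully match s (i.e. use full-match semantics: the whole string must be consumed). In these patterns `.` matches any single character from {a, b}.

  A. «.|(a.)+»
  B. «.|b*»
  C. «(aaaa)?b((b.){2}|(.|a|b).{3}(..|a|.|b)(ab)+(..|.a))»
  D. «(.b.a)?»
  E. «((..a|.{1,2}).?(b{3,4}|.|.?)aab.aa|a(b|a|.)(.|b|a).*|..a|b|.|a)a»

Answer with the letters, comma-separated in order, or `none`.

A → match
B → match
C → no match
D → no match
E → no match

A, B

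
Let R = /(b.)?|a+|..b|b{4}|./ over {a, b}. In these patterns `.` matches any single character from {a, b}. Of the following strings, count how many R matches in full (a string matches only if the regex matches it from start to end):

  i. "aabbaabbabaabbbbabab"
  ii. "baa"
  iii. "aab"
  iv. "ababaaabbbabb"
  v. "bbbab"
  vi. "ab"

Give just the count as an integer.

1

i → no match
ii → no match
iii → match
iv → no match
v → no match
vi → no match
Total matched: 1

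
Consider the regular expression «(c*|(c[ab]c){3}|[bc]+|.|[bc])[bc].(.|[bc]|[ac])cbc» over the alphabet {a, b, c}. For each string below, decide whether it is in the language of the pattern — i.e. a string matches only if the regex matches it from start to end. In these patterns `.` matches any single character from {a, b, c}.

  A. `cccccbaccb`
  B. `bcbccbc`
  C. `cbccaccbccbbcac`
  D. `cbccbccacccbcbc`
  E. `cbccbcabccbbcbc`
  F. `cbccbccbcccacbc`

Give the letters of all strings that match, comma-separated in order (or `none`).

B, D, F

A → no match — must end with `cbc`
B → match
C → no match — must end with `cbc`
D → match
E → no match
F → match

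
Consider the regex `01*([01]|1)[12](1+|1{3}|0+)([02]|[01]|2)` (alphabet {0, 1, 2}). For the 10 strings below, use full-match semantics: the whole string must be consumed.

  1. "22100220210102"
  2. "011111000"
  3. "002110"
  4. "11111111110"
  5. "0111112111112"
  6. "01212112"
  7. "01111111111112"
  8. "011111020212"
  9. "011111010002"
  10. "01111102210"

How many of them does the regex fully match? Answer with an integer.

1 → no match — must start with "0"
2 → match
3 → match
4 → no match — must start with "0"
5 → match
6 → no match
7 → match
8 → no match
9 → match
10 → no match
Total matched: 5

5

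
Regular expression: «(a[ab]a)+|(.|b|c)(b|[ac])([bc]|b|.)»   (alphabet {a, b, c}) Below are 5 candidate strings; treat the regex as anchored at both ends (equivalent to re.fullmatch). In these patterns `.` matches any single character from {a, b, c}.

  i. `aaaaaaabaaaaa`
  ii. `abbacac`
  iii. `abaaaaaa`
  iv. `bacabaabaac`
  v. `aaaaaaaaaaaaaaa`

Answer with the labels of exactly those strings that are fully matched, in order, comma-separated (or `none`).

v

i → no match
ii → no match
iii → no match
iv → no match
v → match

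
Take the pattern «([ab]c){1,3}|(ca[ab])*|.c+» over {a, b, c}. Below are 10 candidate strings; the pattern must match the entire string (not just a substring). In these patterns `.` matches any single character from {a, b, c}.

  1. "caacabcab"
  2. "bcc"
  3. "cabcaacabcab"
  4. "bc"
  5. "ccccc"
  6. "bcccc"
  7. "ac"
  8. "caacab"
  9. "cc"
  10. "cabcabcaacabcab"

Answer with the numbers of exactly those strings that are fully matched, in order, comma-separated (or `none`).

1 → match
2 → match
3 → match
4 → match
5 → match
6 → match
7 → match
8 → match
9 → match
10 → match

1, 2, 3, 4, 5, 6, 7, 8, 9, 10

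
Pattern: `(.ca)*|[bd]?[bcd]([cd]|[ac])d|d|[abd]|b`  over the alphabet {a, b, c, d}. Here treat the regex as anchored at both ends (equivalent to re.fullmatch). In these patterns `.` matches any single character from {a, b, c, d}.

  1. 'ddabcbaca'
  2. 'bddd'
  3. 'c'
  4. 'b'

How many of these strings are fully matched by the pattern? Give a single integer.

2

1 → no match
2 → match
3 → no match
4 → match
Total matched: 2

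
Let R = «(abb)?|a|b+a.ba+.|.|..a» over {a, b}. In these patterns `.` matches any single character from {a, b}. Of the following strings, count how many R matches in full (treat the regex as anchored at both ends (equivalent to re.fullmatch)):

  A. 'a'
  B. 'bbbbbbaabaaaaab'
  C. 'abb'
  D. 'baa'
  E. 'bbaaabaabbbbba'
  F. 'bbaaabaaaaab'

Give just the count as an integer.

A → match
B → match
C → match
D → match
E → no match
F → no match
Total matched: 4

4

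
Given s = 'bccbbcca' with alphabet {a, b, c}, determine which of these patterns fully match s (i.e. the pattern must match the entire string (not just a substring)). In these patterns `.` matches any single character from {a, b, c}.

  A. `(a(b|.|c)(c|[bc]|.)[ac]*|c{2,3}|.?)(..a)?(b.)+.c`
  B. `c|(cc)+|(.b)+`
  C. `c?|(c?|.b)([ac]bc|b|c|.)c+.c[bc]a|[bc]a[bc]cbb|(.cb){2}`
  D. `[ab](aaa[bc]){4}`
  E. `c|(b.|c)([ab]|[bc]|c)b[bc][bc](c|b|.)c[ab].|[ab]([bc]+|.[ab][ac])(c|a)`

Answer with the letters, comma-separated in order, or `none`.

A → no match — must end with 'c'
B → no match
C → no match
D → no match
E → match

E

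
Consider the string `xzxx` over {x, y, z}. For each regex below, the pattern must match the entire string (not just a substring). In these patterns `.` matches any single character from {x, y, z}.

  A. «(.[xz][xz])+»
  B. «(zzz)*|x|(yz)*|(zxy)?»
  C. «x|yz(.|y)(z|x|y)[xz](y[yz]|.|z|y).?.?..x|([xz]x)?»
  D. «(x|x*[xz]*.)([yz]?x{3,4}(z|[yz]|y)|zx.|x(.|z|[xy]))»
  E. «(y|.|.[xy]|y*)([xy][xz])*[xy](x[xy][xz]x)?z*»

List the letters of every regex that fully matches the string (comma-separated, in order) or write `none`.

A → no match
B → no match
C → no match
D → match
E → no match

D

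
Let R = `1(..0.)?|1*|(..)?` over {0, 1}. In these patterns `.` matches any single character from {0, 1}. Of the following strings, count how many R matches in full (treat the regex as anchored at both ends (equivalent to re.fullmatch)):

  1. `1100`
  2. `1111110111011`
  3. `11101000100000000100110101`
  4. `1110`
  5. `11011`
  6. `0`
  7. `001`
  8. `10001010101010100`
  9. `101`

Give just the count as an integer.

0

1 → no match
2 → no match
3 → no match
4 → no match
5 → no match
6 → no match
7 → no match
8 → no match
9 → no match
Total matched: 0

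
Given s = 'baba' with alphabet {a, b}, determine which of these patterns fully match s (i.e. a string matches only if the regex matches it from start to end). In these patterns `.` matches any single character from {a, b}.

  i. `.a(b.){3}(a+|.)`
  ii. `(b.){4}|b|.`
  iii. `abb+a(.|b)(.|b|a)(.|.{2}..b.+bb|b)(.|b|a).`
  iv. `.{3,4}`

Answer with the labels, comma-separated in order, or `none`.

iv

i → no match
ii → no match
iii → no match — must start with 'abb'
iv → match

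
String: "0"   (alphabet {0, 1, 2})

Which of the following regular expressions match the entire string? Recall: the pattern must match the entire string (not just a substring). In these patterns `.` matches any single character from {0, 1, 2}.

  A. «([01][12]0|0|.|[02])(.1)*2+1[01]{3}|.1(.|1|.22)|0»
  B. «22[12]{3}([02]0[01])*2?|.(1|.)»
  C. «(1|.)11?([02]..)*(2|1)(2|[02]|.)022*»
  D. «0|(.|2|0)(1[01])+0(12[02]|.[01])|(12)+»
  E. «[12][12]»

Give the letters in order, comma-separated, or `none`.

A → match
B → no match
C → no match
D → match
E → no match

A, D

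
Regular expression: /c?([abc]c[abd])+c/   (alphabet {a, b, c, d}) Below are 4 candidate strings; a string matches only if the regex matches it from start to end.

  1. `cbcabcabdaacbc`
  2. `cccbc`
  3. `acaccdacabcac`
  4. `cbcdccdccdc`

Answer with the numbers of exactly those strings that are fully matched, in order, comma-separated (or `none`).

2, 3, 4

1 → no match
2. `cccbc` → match
3 → match
4. `cbcdccdccdc` → match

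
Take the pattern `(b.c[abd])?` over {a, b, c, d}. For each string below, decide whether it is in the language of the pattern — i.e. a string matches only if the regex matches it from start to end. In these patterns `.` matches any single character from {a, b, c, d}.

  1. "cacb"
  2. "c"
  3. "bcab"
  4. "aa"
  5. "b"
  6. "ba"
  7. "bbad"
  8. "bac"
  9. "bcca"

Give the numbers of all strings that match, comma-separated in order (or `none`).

1 → no match
2 → no match
3 → no match
4 → no match
5 → no match
6 → no match
7 → no match
8 → no match
9 → match

9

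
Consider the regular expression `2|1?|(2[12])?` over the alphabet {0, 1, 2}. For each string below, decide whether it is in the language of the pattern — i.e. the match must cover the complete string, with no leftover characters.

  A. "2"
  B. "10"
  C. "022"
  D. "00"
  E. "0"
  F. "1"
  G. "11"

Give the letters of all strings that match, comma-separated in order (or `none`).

A → match
B → no match
C → no match
D → no match
E → no match
F → match
G → no match

A, F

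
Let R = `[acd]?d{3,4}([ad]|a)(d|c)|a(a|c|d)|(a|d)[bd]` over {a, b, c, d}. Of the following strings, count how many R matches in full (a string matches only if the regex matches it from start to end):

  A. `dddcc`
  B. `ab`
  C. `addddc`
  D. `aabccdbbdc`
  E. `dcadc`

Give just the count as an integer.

2

A → no match
B → match
C → match
D → no match
E → no match
Total matched: 2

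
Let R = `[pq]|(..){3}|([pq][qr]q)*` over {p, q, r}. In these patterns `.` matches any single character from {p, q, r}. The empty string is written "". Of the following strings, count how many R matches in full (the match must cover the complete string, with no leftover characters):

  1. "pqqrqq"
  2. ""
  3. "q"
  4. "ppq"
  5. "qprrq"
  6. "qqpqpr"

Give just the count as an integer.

1 → match
2 → match
3 → match
4 → no match
5 → no match
6 → match
Total matched: 4

4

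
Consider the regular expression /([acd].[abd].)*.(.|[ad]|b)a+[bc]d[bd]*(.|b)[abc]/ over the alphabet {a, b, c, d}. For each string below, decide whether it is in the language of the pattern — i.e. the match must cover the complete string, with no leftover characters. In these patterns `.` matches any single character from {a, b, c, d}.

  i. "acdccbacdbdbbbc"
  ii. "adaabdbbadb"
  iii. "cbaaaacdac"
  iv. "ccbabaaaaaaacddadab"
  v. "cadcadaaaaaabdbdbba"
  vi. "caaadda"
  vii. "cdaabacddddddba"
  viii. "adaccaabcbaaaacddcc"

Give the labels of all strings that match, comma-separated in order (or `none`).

i → match
ii → no match
iii → match
iv → no match
v → match
vi → no match
vii → no match
viii → match

i, iii, v, viii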